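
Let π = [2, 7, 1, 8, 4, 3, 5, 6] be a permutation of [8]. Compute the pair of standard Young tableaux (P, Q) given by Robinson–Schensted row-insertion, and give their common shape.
P = [1, 3, 5, 6] / [2, 4, 8] / [7];  Q = [1, 2, 4, 8] / [3, 5, 7] / [6];  common shape = (4, 3, 1)

Row-insert the values π_1, π_2, … into P one at a time, bumping the leftmost entry strictly greater than the inserted value down to the next row. The recording tableau Q records, in position (i, j), the step at which that cell was added to P.
  Insert 2 (step 1): P = [2];  Q = [1]
  Insert 7 (step 2): P = [2, 7];  Q = [1, 2]
  Insert 1 (step 3): P = [1, 7] / [2];  Q = [1, 2] / [3]
  Insert 8 (step 4): P = [1, 7, 8] / [2];  Q = [1, 2, 4] / [3]
  Insert 4 (step 5): P = [1, 4, 8] / [2, 7];  Q = [1, 2, 4] / [3, 5]
  Insert 3 (step 6): P = [1, 3, 8] / [2, 4] / [7];  Q = [1, 2, 4] / [3, 5] / [6]
  Insert 5 (step 7): P = [1, 3, 5] / [2, 4, 8] / [7];  Q = [1, 2, 4] / [3, 5, 7] / [6]
  Insert 6 (step 8): P = [1, 3, 5, 6] / [2, 4, 8] / [7];  Q = [1, 2, 4, 8] / [3, 5, 7] / [6]
Final shape: (4, 3, 1).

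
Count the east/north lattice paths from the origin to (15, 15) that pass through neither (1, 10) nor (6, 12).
Number of paths = 150956352

Inclusion–exclusion. Total paths: C(30, 15) = 155117520. Through P₁: C(11, 1)·C(19, 14) = 127908. Through P₂: C(18, 6)·C(12, 9) = 4084080. Since P₁ is strictly southwest of P₂, a monotone path through both must visit P₁ then P₂; paths through both = C(11, 1)·C(7, 5)·C(12, 9) = 50820. Avoid both = 155117520 − 127908 − 4084080 + 50820 = 150956352.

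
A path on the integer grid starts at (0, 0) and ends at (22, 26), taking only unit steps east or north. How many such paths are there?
Number of paths = 27385657281648

A monotone lattice path from (0, 0) to (22, 26) consists of 22 east steps and 26 north steps in some order, so it is determined by which 22 of the 48 steps are east. The count is C(48, 22) = 27385657281648.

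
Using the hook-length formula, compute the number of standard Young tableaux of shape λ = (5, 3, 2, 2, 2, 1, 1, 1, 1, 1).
# SYT of shape (5, 3, 2, 2, 2, 1, 1, 1, 1, 1) = 6802380

Hook-length formula: f^λ = n! / Π hook(c), product over all cells c of the Young diagram. For λ = (5, 3, 2, 2, 2, 1, 1, 1, 1, 1), n = 19 boxes. Hook lengths by row (left-to-right, top-to-bottom): [14, 8, 4, 2, 1]; [11, 5, 1]; [9, 3]; [8, 2]; [7, 1]; [5]; [4]; [3]; [2]; [1]. Product of hooks = 17882726400. So f^λ = 19! / 17882726400 = 121645100408832000 / 17882726400 = 6802380.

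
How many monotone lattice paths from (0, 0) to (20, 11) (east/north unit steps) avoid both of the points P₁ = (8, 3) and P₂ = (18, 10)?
Number of paths = 34144695

Inclusion–exclusion. Total paths: C(31, 20) = 84672315. Through P₁: C(11, 8)·C(20, 12) = 20785050. Through P₂: C(28, 18)·C(3, 2) = 39369330. Since P₁ is strictly southwest of P₂, a monotone path through both must visit P₁ then P₂; paths through both = C(11, 8)·C(17, 10)·C(3, 2) = 9626760. Avoid both = 84672315 − 20785050 − 39369330 + 9626760 = 34144695.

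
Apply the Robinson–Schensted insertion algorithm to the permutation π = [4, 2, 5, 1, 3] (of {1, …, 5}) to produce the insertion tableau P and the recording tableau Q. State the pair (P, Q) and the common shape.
P = [1, 3] / [2, 5] / [4];  Q = [1, 3] / [2, 5] / [4];  common shape = (2, 2, 1)

Row-insert the values π_1, π_2, … into P one at a time, bumping the leftmost entry strictly greater than the inserted value down to the next row. The recording tableau Q records, in position (i, j), the step at which that cell was added to P.
  Insert 4 (step 1): P = [4];  Q = [1]
  Insert 2 (step 2): P = [2] / [4];  Q = [1] / [2]
  Insert 5 (step 3): P = [2, 5] / [4];  Q = [1, 3] / [2]
  Insert 1 (step 4): P = [1, 5] / [2] / [4];  Q = [1, 3] / [2] / [4]
  Insert 3 (step 5): P = [1, 3] / [2, 5] / [4];  Q = [1, 3] / [2, 5] / [4]
Final shape: (2, 2, 1).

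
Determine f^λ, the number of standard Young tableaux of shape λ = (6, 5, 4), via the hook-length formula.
# SYT of shape (6, 5, 4) = 30030

Hook-length formula: f^λ = n! / Π hook(c), product over all cells c of the Young diagram. For λ = (6, 5, 4), n = 15 boxes. Hook lengths by row (left-to-right, top-to-bottom): [8, 7, 6, 5, 3, 1]; [6, 5, 4, 3, 1]; [4, 3, 2, 1]. Product of hooks = 43545600. So f^λ = 15! / 43545600 = 1307674368000 / 43545600 = 30030.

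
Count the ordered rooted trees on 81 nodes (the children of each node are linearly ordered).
C_80 = 1136359577947336271931632877004667456667613940

These ordered rooted trees are counted by the Catalan number C_n = (1/(n + 1)) · C(2n, n). For n = 80: C_80 = (1/81) · C(160, 80) = 92045125813734238026462263037378063990076729140/81 = 1136359577947336271931632877004667456667613940.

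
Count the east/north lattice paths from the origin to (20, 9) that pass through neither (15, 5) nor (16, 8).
Number of paths = 4694226

Inclusion–exclusion. Total paths: C(29, 20) = 10015005. Through P₁: C(20, 15)·C(9, 5) = 1953504. Through P₂: C(24, 16)·C(5, 4) = 3677355. Since P₁ is strictly southwest of P₂, a monotone path through both must visit P₁ then P₂; paths through both = C(20, 15)·C(4, 1)·C(5, 4) = 310080. Avoid both = 10015005 − 1953504 − 3677355 + 310080 = 4694226.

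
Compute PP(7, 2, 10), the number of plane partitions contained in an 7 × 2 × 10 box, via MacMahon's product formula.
PP(7, 2, 10) = 77364144

Evaluate the triple product over i = 1..7, j = 1..2, k = 1..10. The factors are (2/1) · (3/2) · (4/3) · (5/4) · (6/5) · (7/6) · (8/7) · (9/8) · … (140 factors total). The numerators and denominators telescope so the product is an integer; carrying out the multiplication exactly gives PP(7, 2, 10) = 77364144.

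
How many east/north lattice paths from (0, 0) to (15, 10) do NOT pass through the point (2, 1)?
Number of paths = 1776500

Total paths from (0, 0) to (15, 10): C(25, 15) = 3268760. Paths through (2, 1): (paths (0, 0) → (2, 1)) × (paths (2, 1) → (15, 10)) = C(3, 2) · C(22, 13) = 3 · 497420 = 1492260. Avoidance count = 3268760 − 1492260 = 1776500.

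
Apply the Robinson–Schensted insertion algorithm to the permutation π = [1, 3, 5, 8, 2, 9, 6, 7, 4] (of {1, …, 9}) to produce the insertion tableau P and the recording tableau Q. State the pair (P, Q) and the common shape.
P = [1, 2, 4, 6, 7] / [3, 5, 9] / [8];  Q = [1, 2, 3, 4, 6] / [5, 7, 8] / [9];  common shape = (5, 3, 1)

Row-insert the values π_1, π_2, … into P one at a time, bumping the leftmost entry strictly greater than the inserted value down to the next row. The recording tableau Q records, in position (i, j), the step at which that cell was added to P.
  Insert 1 (step 1): P = [1];  Q = [1]
  Insert 3 (step 2): P = [1, 3];  Q = [1, 2]
  Insert 5 (step 3): P = [1, 3, 5];  Q = [1, 2, 3]
  Insert 8 (step 4): P = [1, 3, 5, 8];  Q = [1, 2, 3, 4]
  Insert 2 (step 5): P = [1, 2, 5, 8] / [3];  Q = [1, 2, 3, 4] / [5]
  Insert 9 (step 6): P = [1, 2, 5, 8, 9] / [3];  Q = [1, 2, 3, 4, 6] / [5]
  Insert 6 (step 7): P = [1, 2, 5, 6, 9] / [3, 8];  Q = [1, 2, 3, 4, 6] / [5, 7]
  Insert 7 (step 8): P = [1, 2, 5, 6, 7] / [3, 8, 9];  Q = [1, 2, 3, 4, 6] / [5, 7, 8]
  Insert 4 (step 9): P = [1, 2, 4, 6, 7] / [3, 5, 9] / [8];  Q = [1, 2, 3, 4, 6] / [5, 7, 8] / [9]
Final shape: (5, 3, 1).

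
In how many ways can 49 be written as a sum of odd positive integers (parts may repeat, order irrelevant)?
p_odd(49) = 3264

Enumerate partitions using only odd parts via the recurrence o(n, m) = o(n, m−2) + o(n−m, m) over odd m, starting from the largest odd part ≤ n. This gives p_odd(49) = 3264. (Euler's theorem: equals the count of distinct-part partitions.)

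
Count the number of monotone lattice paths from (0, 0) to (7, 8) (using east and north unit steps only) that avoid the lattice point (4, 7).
Number of paths = 5115

Total paths from (0, 0) to (7, 8): C(15, 7) = 6435. Paths through (4, 7): (paths (0, 0) → (4, 7)) × (paths (4, 7) → (7, 8)) = C(11, 4) · C(4, 3) = 330 · 4 = 1320. Avoidance count = 6435 − 1320 = 5115.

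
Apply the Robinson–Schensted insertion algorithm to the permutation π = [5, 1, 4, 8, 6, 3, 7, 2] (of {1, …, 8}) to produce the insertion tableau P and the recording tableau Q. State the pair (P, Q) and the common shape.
P = [1, 2, 6, 7] / [3, 8] / [4] / [5];  Q = [1, 3, 4, 7] / [2, 5] / [6] / [8];  common shape = (4, 2, 1, 1)

Row-insert the values π_1, π_2, … into P one at a time, bumping the leftmost entry strictly greater than the inserted value down to the next row. The recording tableau Q records, in position (i, j), the step at which that cell was added to P.
  Insert 5 (step 1): P = [5];  Q = [1]
  Insert 1 (step 2): P = [1] / [5];  Q = [1] / [2]
  Insert 4 (step 3): P = [1, 4] / [5];  Q = [1, 3] / [2]
  Insert 8 (step 4): P = [1, 4, 8] / [5];  Q = [1, 3, 4] / [2]
  Insert 6 (step 5): P = [1, 4, 6] / [5, 8];  Q = [1, 3, 4] / [2, 5]
  Insert 3 (step 6): P = [1, 3, 6] / [4, 8] / [5];  Q = [1, 3, 4] / [2, 5] / [6]
  Insert 7 (step 7): P = [1, 3, 6, 7] / [4, 8] / [5];  Q = [1, 3, 4, 7] / [2, 5] / [6]
  Insert 2 (step 8): P = [1, 2, 6, 7] / [3, 8] / [4] / [5];  Q = [1, 3, 4, 7] / [2, 5] / [6] / [8]
Final shape: (4, 2, 1, 1).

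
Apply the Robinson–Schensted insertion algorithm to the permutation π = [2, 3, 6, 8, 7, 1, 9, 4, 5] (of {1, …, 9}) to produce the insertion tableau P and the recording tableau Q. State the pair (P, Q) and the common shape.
P = [1, 3, 4, 5, 9] / [2, 6, 7] / [8];  Q = [1, 2, 3, 4, 7] / [5, 8, 9] / [6];  common shape = (5, 3, 1)

Row-insert the values π_1, π_2, … into P one at a time, bumping the leftmost entry strictly greater than the inserted value down to the next row. The recording tableau Q records, in position (i, j), the step at which that cell was added to P.
  Insert 2 (step 1): P = [2];  Q = [1]
  Insert 3 (step 2): P = [2, 3];  Q = [1, 2]
  Insert 6 (step 3): P = [2, 3, 6];  Q = [1, 2, 3]
  Insert 8 (step 4): P = [2, 3, 6, 8];  Q = [1, 2, 3, 4]
  Insert 7 (step 5): P = [2, 3, 6, 7] / [8];  Q = [1, 2, 3, 4] / [5]
  Insert 1 (step 6): P = [1, 3, 6, 7] / [2] / [8];  Q = [1, 2, 3, 4] / [5] / [6]
  Insert 9 (step 7): P = [1, 3, 6, 7, 9] / [2] / [8];  Q = [1, 2, 3, 4, 7] / [5] / [6]
  Insert 4 (step 8): P = [1, 3, 4, 7, 9] / [2, 6] / [8];  Q = [1, 2, 3, 4, 7] / [5, 8] / [6]
  Insert 5 (step 9): P = [1, 3, 4, 5, 9] / [2, 6, 7] / [8];  Q = [1, 2, 3, 4, 7] / [5, 8, 9] / [6]
Final shape: (5, 3, 1).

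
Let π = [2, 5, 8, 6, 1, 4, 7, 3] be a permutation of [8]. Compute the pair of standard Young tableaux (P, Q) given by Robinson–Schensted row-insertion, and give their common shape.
P = [1, 3, 6, 7] / [2, 4] / [5] / [8];  Q = [1, 2, 3, 7] / [4, 6] / [5] / [8];  common shape = (4, 2, 1, 1)

Row-insert the values π_1, π_2, … into P one at a time, bumping the leftmost entry strictly greater than the inserted value down to the next row. The recording tableau Q records, in position (i, j), the step at which that cell was added to P.
  Insert 2 (step 1): P = [2];  Q = [1]
  Insert 5 (step 2): P = [2, 5];  Q = [1, 2]
  Insert 8 (step 3): P = [2, 5, 8];  Q = [1, 2, 3]
  Insert 6 (step 4): P = [2, 5, 6] / [8];  Q = [1, 2, 3] / [4]
  Insert 1 (step 5): P = [1, 5, 6] / [2] / [8];  Q = [1, 2, 3] / [4] / [5]
  Insert 4 (step 6): P = [1, 4, 6] / [2, 5] / [8];  Q = [1, 2, 3] / [4, 6] / [5]
  Insert 7 (step 7): P = [1, 4, 6, 7] / [2, 5] / [8];  Q = [1, 2, 3, 7] / [4, 6] / [5]
  Insert 3 (step 8): P = [1, 3, 6, 7] / [2, 4] / [5] / [8];  Q = [1, 2, 3, 7] / [4, 6] / [5] / [8]
Final shape: (4, 2, 1, 1).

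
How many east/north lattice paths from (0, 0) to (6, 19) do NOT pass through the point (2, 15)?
Number of paths = 167580

Total paths from (0, 0) to (6, 19): C(25, 6) = 177100. Paths through (2, 15): (paths (0, 0) → (2, 15)) × (paths (2, 15) → (6, 19)) = C(17, 2) · C(8, 4) = 136 · 70 = 9520. Avoidance count = 177100 − 9520 = 167580.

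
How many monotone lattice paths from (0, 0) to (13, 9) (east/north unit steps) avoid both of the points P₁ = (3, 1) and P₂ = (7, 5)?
Number of paths = 214868

Inclusion–exclusion. Total paths: C(22, 13) = 497420. Through P₁: C(4, 3)·C(18, 10) = 175032. Through P₂: C(12, 7)·C(10, 6) = 166320. Since P₁ is strictly southwest of P₂, a monotone path through both must visit P₁ then P₂; paths through both = C(4, 3)·C(8, 4)·C(10, 6) = 58800. Avoid both = 497420 − 175032 − 166320 + 58800 = 214868.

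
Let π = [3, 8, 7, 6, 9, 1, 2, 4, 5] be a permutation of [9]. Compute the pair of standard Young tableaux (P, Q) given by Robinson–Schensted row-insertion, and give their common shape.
P = [1, 2, 4, 5] / [3, 6, 9] / [7] / [8];  Q = [1, 2, 5, 9] / [3, 7, 8] / [4] / [6];  common shape = (4, 3, 1, 1)

Row-insert the values π_1, π_2, … into P one at a time, bumping the leftmost entry strictly greater than the inserted value down to the next row. The recording tableau Q records, in position (i, j), the step at which that cell was added to P.
  Insert 3 (step 1): P = [3];  Q = [1]
  Insert 8 (step 2): P = [3, 8];  Q = [1, 2]
  Insert 7 (step 3): P = [3, 7] / [8];  Q = [1, 2] / [3]
  Insert 6 (step 4): P = [3, 6] / [7] / [8];  Q = [1, 2] / [3] / [4]
  Insert 9 (step 5): P = [3, 6, 9] / [7] / [8];  Q = [1, 2, 5] / [3] / [4]
  Insert 1 (step 6): P = [1, 6, 9] / [3] / [7] / [8];  Q = [1, 2, 5] / [3] / [4] / [6]
  Insert 2 (step 7): P = [1, 2, 9] / [3, 6] / [7] / [8];  Q = [1, 2, 5] / [3, 7] / [4] / [6]
  Insert 4 (step 8): P = [1, 2, 4] / [3, 6, 9] / [7] / [8];  Q = [1, 2, 5] / [3, 7, 8] / [4] / [6]
  Insert 5 (step 9): P = [1, 2, 4, 5] / [3, 6, 9] / [7] / [8];  Q = [1, 2, 5, 9] / [3, 7, 8] / [4] / [6]
Final shape: (4, 3, 1, 1).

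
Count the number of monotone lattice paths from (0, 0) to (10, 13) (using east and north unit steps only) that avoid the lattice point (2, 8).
Number of paths = 1086151

Total paths from (0, 0) to (10, 13): C(23, 10) = 1144066. Paths through (2, 8): (paths (0, 0) → (2, 8)) × (paths (2, 8) → (10, 13)) = C(10, 2) · C(13, 8) = 45 · 1287 = 57915. Avoidance count = 1144066 − 57915 = 1086151.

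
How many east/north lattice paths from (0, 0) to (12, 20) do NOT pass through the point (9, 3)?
Number of paths = 225542040

Total paths from (0, 0) to (12, 20): C(32, 12) = 225792840. Paths through (9, 3): (paths (0, 0) → (9, 3)) × (paths (9, 3) → (12, 20)) = C(12, 9) · C(20, 3) = 220 · 1140 = 250800. Avoidance count = 225792840 − 250800 = 225542040.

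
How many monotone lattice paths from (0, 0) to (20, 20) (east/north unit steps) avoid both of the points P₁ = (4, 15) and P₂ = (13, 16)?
Number of paths = 115385354946

Inclusion–exclusion. Total paths: C(40, 20) = 137846528820. Through P₁: C(19, 4)·C(21, 16) = 78872724. Through P₂: C(29, 13)·C(11, 7) = 22395091950. Since P₁ is strictly southwest of P₂, a monotone path through both must visit P₁ then P₂; paths through both = C(19, 4)·C(10, 9)·C(11, 7) = 12790800. Avoid both = 137846528820 − 78872724 − 22395091950 + 12790800 = 115385354946.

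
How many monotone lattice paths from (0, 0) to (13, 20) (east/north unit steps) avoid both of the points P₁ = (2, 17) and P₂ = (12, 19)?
Number of paths = 290885718

Inclusion–exclusion. Total paths: C(33, 13) = 573166440. Through P₁: C(19, 2)·C(14, 11) = 62244. Through P₂: C(31, 12)·C(2, 1) = 282241050. Since P₁ is strictly southwest of P₂, a monotone path through both must visit P₁ then P₂; paths through both = C(19, 2)·C(12, 10)·C(2, 1) = 22572. Avoid both = 573166440 − 62244 − 282241050 + 22572 = 290885718.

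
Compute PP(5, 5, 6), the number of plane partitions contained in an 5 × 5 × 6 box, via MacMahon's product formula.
PP(5, 5, 6) = 3184461423

Evaluate the triple product over i = 1..5, j = 1..5, k = 1..6. The factors are (2/1) · (3/2) · (4/3) · (5/4) · (6/5) · (7/6) · (3/2) · (4/3) · … (150 factors total). The numerators and denominators telescope so the product is an integer; carrying out the multiplication exactly gives PP(5, 5, 6) = 3184461423.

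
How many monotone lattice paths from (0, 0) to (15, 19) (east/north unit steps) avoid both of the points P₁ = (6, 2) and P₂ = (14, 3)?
Number of paths = 1768472844

Inclusion–exclusion. Total paths: C(34, 15) = 1855967520. Through P₁: C(8, 6)·C(26, 9) = 87487400. Through P₂: C(17, 14)·C(17, 1) = 11560. Since P₁ is strictly southwest of P₂, a monotone path through both must visit P₁ then P₂; paths through both = C(8, 6)·C(9, 8)·C(17, 1) = 4284. Avoid both = 1855967520 − 87487400 − 11560 + 4284 = 1768472844.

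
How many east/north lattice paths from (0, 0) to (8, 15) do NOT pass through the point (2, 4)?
Number of paths = 304674

Total paths from (0, 0) to (8, 15): C(23, 8) = 490314. Paths through (2, 4): (paths (0, 0) → (2, 4)) × (paths (2, 4) → (8, 15)) = C(6, 2) · C(17, 6) = 15 · 12376 = 185640. Avoidance count = 490314 − 185640 = 304674.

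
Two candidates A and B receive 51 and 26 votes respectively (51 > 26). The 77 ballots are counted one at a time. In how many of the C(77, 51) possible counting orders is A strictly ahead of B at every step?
Strict-lead orderings = 75353121846291778200

Total orderings of the 77 votes with 51 for A: C(77, 51) = 232087615286578676856. By the Bertrand ballot formula (Cycle Lemma / reflection principle), the number of orderings in which A is strictly ahead of B throughout is (p − q)/(p + q) · C(p + q, p) = (51 − 26)/(51 + 26) · 232087615286578676856 = 75353121846291778200.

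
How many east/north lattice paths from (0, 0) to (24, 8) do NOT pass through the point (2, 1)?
Number of paths = 5835960

Total paths from (0, 0) to (24, 8): C(32, 24) = 10518300. Paths through (2, 1): (paths (0, 0) → (2, 1)) × (paths (2, 1) → (24, 8)) = C(3, 2) · C(29, 22) = 3 · 1560780 = 4682340. Avoidance count = 10518300 − 4682340 = 5835960.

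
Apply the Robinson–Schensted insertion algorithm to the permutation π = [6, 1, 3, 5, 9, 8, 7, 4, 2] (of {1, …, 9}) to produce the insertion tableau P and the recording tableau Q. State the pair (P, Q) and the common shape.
P = [1, 2, 4, 7] / [3, 8] / [5] / [6] / [9];  Q = [1, 3, 4, 5] / [2, 6] / [7] / [8] / [9];  common shape = (4, 2, 1, 1, 1)

Row-insert the values π_1, π_2, … into P one at a time, bumping the leftmost entry strictly greater than the inserted value down to the next row. The recording tableau Q records, in position (i, j), the step at which that cell was added to P.
  Insert 6 (step 1): P = [6];  Q = [1]
  Insert 1 (step 2): P = [1] / [6];  Q = [1] / [2]
  Insert 3 (step 3): P = [1, 3] / [6];  Q = [1, 3] / [2]
  Insert 5 (step 4): P = [1, 3, 5] / [6];  Q = [1, 3, 4] / [2]
  Insert 9 (step 5): P = [1, 3, 5, 9] / [6];  Q = [1, 3, 4, 5] / [2]
  Insert 8 (step 6): P = [1, 3, 5, 8] / [6, 9];  Q = [1, 3, 4, 5] / [2, 6]
  Insert 7 (step 7): P = [1, 3, 5, 7] / [6, 8] / [9];  Q = [1, 3, 4, 5] / [2, 6] / [7]
  Insert 4 (step 8): P = [1, 3, 4, 7] / [5, 8] / [6] / [9];  Q = [1, 3, 4, 5] / [2, 6] / [7] / [8]
  Insert 2 (step 9): P = [1, 2, 4, 7] / [3, 8] / [5] / [6] / [9];  Q = [1, 3, 4, 5] / [2, 6] / [7] / [8] / [9]
Final shape: (4, 2, 1, 1, 1).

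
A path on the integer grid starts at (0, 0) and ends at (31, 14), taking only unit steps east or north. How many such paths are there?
Number of paths = 166871334960

A monotone lattice path from (0, 0) to (31, 14) consists of 31 east steps and 14 north steps in some order, so it is determined by which 31 of the 45 steps are east. The count is C(45, 31) = 166871334960.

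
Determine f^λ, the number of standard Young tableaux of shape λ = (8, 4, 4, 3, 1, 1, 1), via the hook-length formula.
# SYT of shape (8, 4, 4, 3, 1, 1, 1) = 2133931800

Hook-length formula: f^λ = n! / Π hook(c), product over all cells c of the Young diagram. For λ = (8, 4, 4, 3, 1, 1, 1), n = 22 boxes. Hook lengths by row (left-to-right, top-to-bottom): [14, 10, 9, 7, 4, 3, 2, 1]; [9, 5, 4, 2]; [8, 4, 3, 1]; [6, 2, 1]; [3]; [2]; [1]. Product of hooks = 526727577600. So f^λ = 22! / 526727577600 = 1124000727777607680000 / 526727577600 = 2133931800.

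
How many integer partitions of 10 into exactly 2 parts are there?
p(10, 2 parts) = 5

Partitions of n into exactly k parts ↔ partitions of n − k into at most k parts (subtract 1 from each part). For n = 10, k = 2, the partitions are: 9+1, 8+2, 7+3, 6+4, 5+5. Count = 5.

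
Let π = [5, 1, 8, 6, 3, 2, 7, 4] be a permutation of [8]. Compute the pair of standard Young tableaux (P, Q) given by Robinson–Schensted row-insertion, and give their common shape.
P = [1, 2, 4] / [3, 6, 7] / [5] / [8];  Q = [1, 3, 7] / [2, 4, 8] / [5] / [6];  common shape = (3, 3, 1, 1)

Row-insert the values π_1, π_2, … into P one at a time, bumping the leftmost entry strictly greater than the inserted value down to the next row. The recording tableau Q records, in position (i, j), the step at which that cell was added to P.
  Insert 5 (step 1): P = [5];  Q = [1]
  Insert 1 (step 2): P = [1] / [5];  Q = [1] / [2]
  Insert 8 (step 3): P = [1, 8] / [5];  Q = [1, 3] / [2]
  Insert 6 (step 4): P = [1, 6] / [5, 8];  Q = [1, 3] / [2, 4]
  Insert 3 (step 5): P = [1, 3] / [5, 6] / [8];  Q = [1, 3] / [2, 4] / [5]
  Insert 2 (step 6): P = [1, 2] / [3, 6] / [5] / [8];  Q = [1, 3] / [2, 4] / [5] / [6]
  Insert 7 (step 7): P = [1, 2, 7] / [3, 6] / [5] / [8];  Q = [1, 3, 7] / [2, 4] / [5] / [6]
  Insert 4 (step 8): P = [1, 2, 4] / [3, 6, 7] / [5] / [8];  Q = [1, 3, 7] / [2, 4, 8] / [5] / [6]
Final shape: (3, 3, 1, 1).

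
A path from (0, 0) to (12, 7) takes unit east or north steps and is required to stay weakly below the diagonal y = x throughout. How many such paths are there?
Number of paths = 23256

By the reflection principle (André's argument), the number of monotone paths to (12, 7) with n ≤ m that never go above y = x is C(19, 12) − C(19, 13) = 50388 − 27132 = 23256.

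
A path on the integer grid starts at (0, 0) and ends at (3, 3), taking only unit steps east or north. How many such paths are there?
Number of paths = 20

A monotone lattice path from (0, 0) to (3, 3) consists of 3 east steps and 3 north steps in some order, so it is determined by which 3 of the 6 steps are east. The count is C(6, 3) = 20.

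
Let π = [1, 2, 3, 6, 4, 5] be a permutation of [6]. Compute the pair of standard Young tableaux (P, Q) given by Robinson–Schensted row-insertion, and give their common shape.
P = [1, 2, 3, 4, 5] / [6];  Q = [1, 2, 3, 4, 6] / [5];  common shape = (5, 1)

Row-insert the values π_1, π_2, … into P one at a time, bumping the leftmost entry strictly greater than the inserted value down to the next row. The recording tableau Q records, in position (i, j), the step at which that cell was added to P.
  Insert 1 (step 1): P = [1];  Q = [1]
  Insert 2 (step 2): P = [1, 2];  Q = [1, 2]
  Insert 3 (step 3): P = [1, 2, 3];  Q = [1, 2, 3]
  Insert 6 (step 4): P = [1, 2, 3, 6];  Q = [1, 2, 3, 4]
  Insert 4 (step 5): P = [1, 2, 3, 4] / [6];  Q = [1, 2, 3, 4] / [5]
  Insert 5 (step 6): P = [1, 2, 3, 4, 5] / [6];  Q = [1, 2, 3, 4, 6] / [5]
Final shape: (5, 1).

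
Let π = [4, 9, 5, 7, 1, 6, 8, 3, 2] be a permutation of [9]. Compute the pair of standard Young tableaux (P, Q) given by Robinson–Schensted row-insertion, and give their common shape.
P = [1, 2, 6, 8] / [3, 5] / [4] / [7] / [9];  Q = [1, 2, 4, 7] / [3, 6] / [5] / [8] / [9];  common shape = (4, 2, 1, 1, 1)

Row-insert the values π_1, π_2, … into P one at a time, bumping the leftmost entry strictly greater than the inserted value down to the next row. The recording tableau Q records, in position (i, j), the step at which that cell was added to P.
  Insert 4 (step 1): P = [4];  Q = [1]
  Insert 9 (step 2): P = [4, 9];  Q = [1, 2]
  Insert 5 (step 3): P = [4, 5] / [9];  Q = [1, 2] / [3]
  Insert 7 (step 4): P = [4, 5, 7] / [9];  Q = [1, 2, 4] / [3]
  Insert 1 (step 5): P = [1, 5, 7] / [4] / [9];  Q = [1, 2, 4] / [3] / [5]
  Insert 6 (step 6): P = [1, 5, 6] / [4, 7] / [9];  Q = [1, 2, 4] / [3, 6] / [5]
  Insert 8 (step 7): P = [1, 5, 6, 8] / [4, 7] / [9];  Q = [1, 2, 4, 7] / [3, 6] / [5]
  Insert 3 (step 8): P = [1, 3, 6, 8] / [4, 5] / [7] / [9];  Q = [1, 2, 4, 7] / [3, 6] / [5] / [8]
  Insert 2 (step 9): P = [1, 2, 6, 8] / [3, 5] / [4] / [7] / [9];  Q = [1, 2, 4, 7] / [3, 6] / [5] / [8] / [9]
Final shape: (4, 2, 1, 1, 1).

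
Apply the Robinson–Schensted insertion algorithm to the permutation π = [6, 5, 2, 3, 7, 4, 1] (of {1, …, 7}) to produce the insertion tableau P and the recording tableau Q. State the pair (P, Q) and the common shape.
P = [1, 3, 4] / [2, 7] / [5] / [6];  Q = [1, 4, 5] / [2, 6] / [3] / [7];  common shape = (3, 2, 1, 1)

Row-insert the values π_1, π_2, … into P one at a time, bumping the leftmost entry strictly greater than the inserted value down to the next row. The recording tableau Q records, in position (i, j), the step at which that cell was added to P.
  Insert 6 (step 1): P = [6];  Q = [1]
  Insert 5 (step 2): P = [5] / [6];  Q = [1] / [2]
  Insert 2 (step 3): P = [2] / [5] / [6];  Q = [1] / [2] / [3]
  Insert 3 (step 4): P = [2, 3] / [5] / [6];  Q = [1, 4] / [2] / [3]
  Insert 7 (step 5): P = [2, 3, 7] / [5] / [6];  Q = [1, 4, 5] / [2] / [3]
  Insert 4 (step 6): P = [2, 3, 4] / [5, 7] / [6];  Q = [1, 4, 5] / [2, 6] / [3]
  Insert 1 (step 7): P = [1, 3, 4] / [2, 7] / [5] / [6];  Q = [1, 4, 5] / [2, 6] / [3] / [7]
Final shape: (3, 2, 1, 1).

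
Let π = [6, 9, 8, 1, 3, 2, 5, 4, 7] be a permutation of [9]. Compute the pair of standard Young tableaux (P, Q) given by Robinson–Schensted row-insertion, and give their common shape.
P = [1, 2, 4, 7] / [3, 5] / [6, 8] / [9];  Q = [1, 2, 7, 9] / [3, 5] / [4, 8] / [6];  common shape = (4, 2, 2, 1)

Row-insert the values π_1, π_2, … into P one at a time, bumping the leftmost entry strictly greater than the inserted value down to the next row. The recording tableau Q records, in position (i, j), the step at which that cell was added to P.
  Insert 6 (step 1): P = [6];  Q = [1]
  Insert 9 (step 2): P = [6, 9];  Q = [1, 2]
  Insert 8 (step 3): P = [6, 8] / [9];  Q = [1, 2] / [3]
  Insert 1 (step 4): P = [1, 8] / [6] / [9];  Q = [1, 2] / [3] / [4]
  Insert 3 (step 5): P = [1, 3] / [6, 8] / [9];  Q = [1, 2] / [3, 5] / [4]
  Insert 2 (step 6): P = [1, 2] / [3, 8] / [6] / [9];  Q = [1, 2] / [3, 5] / [4] / [6]
  Insert 5 (step 7): P = [1, 2, 5] / [3, 8] / [6] / [9];  Q = [1, 2, 7] / [3, 5] / [4] / [6]
  Insert 4 (step 8): P = [1, 2, 4] / [3, 5] / [6, 8] / [9];  Q = [1, 2, 7] / [3, 5] / [4, 8] / [6]
  Insert 7 (step 9): P = [1, 2, 4, 7] / [3, 5] / [6, 8] / [9];  Q = [1, 2, 7, 9] / [3, 5] / [4, 8] / [6]
Final shape: (4, 2, 2, 1).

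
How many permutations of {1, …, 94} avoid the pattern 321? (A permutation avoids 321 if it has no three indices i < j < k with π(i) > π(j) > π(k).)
C_94 = 239993345518077005168915776623476723006280827488229600

These 321-avoiding permutations are counted by the Catalan number C_n = (1/(n + 1)) · C(2n, n). For n = 94: C_94 = (1/95) · C(188, 94) = 22799367824217315491046998779230288685596678611381812000/95 = 239993345518077005168915776623476723006280827488229600.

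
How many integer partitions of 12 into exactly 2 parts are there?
p(12, 2 parts) = 6

Partitions of n into exactly k parts ↔ partitions of n − k into at most k parts (subtract 1 from each part). For n = 12, k = 2, the partitions are: 11+1, 10+2, 9+3, 8+4, 7+5, 6+6. Count = 6.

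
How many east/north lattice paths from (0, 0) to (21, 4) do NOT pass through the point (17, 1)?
Number of paths = 12020

Total paths from (0, 0) to (21, 4): C(25, 21) = 12650. Paths through (17, 1): (paths (0, 0) → (17, 1)) × (paths (17, 1) → (21, 4)) = C(18, 17) · C(7, 4) = 18 · 35 = 630. Avoidance count = 12650 − 630 = 12020.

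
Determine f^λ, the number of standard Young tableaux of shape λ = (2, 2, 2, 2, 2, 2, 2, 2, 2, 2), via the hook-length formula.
# SYT of shape (2, 2, 2, 2, 2, 2, 2, 2, 2, 2) = 16796

Hook-length formula: f^λ = n! / Π hook(c), product over all cells c of the Young diagram. For λ = (2, 2, 2, 2, 2, 2, 2, 2, 2, 2), n = 20 boxes. Hook lengths by row (left-to-right, top-to-bottom): [11, 10]; [10, 9]; [9, 8]; [8, 7]; [7, 6]; [6, 5]; [5, 4]; [4, 3]; [3, 2]; [2, 1]. Product of hooks = 144850083840000. So f^λ = 20! / 144850083840000 = 2432902008176640000 / 144850083840000 = 16796.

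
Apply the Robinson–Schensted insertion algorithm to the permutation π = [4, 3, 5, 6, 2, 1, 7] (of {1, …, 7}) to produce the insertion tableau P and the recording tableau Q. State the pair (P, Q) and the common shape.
P = [1, 5, 6, 7] / [2] / [3] / [4];  Q = [1, 3, 4, 7] / [2] / [5] / [6];  common shape = (4, 1, 1, 1)

Row-insert the values π_1, π_2, … into P one at a time, bumping the leftmost entry strictly greater than the inserted value down to the next row. The recording tableau Q records, in position (i, j), the step at which that cell was added to P.
  Insert 4 (step 1): P = [4];  Q = [1]
  Insert 3 (step 2): P = [3] / [4];  Q = [1] / [2]
  Insert 5 (step 3): P = [3, 5] / [4];  Q = [1, 3] / [2]
  Insert 6 (step 4): P = [3, 5, 6] / [4];  Q = [1, 3, 4] / [2]
  Insert 2 (step 5): P = [2, 5, 6] / [3] / [4];  Q = [1, 3, 4] / [2] / [5]
  Insert 1 (step 6): P = [1, 5, 6] / [2] / [3] / [4];  Q = [1, 3, 4] / [2] / [5] / [6]
  Insert 7 (step 7): P = [1, 5, 6, 7] / [2] / [3] / [4];  Q = [1, 3, 4, 7] / [2] / [5] / [6]
Final shape: (4, 1, 1, 1).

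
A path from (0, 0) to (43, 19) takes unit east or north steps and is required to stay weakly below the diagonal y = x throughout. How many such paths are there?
Number of paths = 2433001709158125

By the reflection principle (André's argument), the number of monotone paths to (43, 19) with n ≤ m that never go above y = x is C(62, 43) − C(62, 44) = 4282083008118300 − 1849081298960175 = 2433001709158125.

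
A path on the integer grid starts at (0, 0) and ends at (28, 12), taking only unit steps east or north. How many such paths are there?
Number of paths = 5586853480

A monotone lattice path from (0, 0) to (28, 12) consists of 28 east steps and 12 north steps in some order, so it is determined by which 28 of the 40 steps are east. The count is C(40, 28) = 5586853480.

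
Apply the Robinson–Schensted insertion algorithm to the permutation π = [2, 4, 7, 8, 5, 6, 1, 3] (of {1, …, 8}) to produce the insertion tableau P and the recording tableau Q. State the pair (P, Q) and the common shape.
P = [1, 3, 5, 6] / [2, 4] / [7, 8];  Q = [1, 2, 3, 4] / [5, 6] / [7, 8];  common shape = (4, 2, 2)

Row-insert the values π_1, π_2, … into P one at a time, bumping the leftmost entry strictly greater than the inserted value down to the next row. The recording tableau Q records, in position (i, j), the step at which that cell was added to P.
  Insert 2 (step 1): P = [2];  Q = [1]
  Insert 4 (step 2): P = [2, 4];  Q = [1, 2]
  Insert 7 (step 3): P = [2, 4, 7];  Q = [1, 2, 3]
  Insert 8 (step 4): P = [2, 4, 7, 8];  Q = [1, 2, 3, 4]
  Insert 5 (step 5): P = [2, 4, 5, 8] / [7];  Q = [1, 2, 3, 4] / [5]
  Insert 6 (step 6): P = [2, 4, 5, 6] / [7, 8];  Q = [1, 2, 3, 4] / [5, 6]
  Insert 1 (step 7): P = [1, 4, 5, 6] / [2, 8] / [7];  Q = [1, 2, 3, 4] / [5, 6] / [7]
  Insert 3 (step 8): P = [1, 3, 5, 6] / [2, 4] / [7, 8];  Q = [1, 2, 3, 4] / [5, 6] / [7, 8]
Final shape: (4, 2, 2).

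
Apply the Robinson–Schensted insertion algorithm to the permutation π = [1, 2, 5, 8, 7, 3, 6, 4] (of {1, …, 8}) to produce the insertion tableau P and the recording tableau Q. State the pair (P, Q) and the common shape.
P = [1, 2, 3, 4] / [5, 6] / [7] / [8];  Q = [1, 2, 3, 4] / [5, 7] / [6] / [8];  common shape = (4, 2, 1, 1)

Row-insert the values π_1, π_2, … into P one at a time, bumping the leftmost entry strictly greater than the inserted value down to the next row. The recording tableau Q records, in position (i, j), the step at which that cell was added to P.
  Insert 1 (step 1): P = [1];  Q = [1]
  Insert 2 (step 2): P = [1, 2];  Q = [1, 2]
  Insert 5 (step 3): P = [1, 2, 5];  Q = [1, 2, 3]
  Insert 8 (step 4): P = [1, 2, 5, 8];  Q = [1, 2, 3, 4]
  Insert 7 (step 5): P = [1, 2, 5, 7] / [8];  Q = [1, 2, 3, 4] / [5]
  Insert 3 (step 6): P = [1, 2, 3, 7] / [5] / [8];  Q = [1, 2, 3, 4] / [5] / [6]
  Insert 6 (step 7): P = [1, 2, 3, 6] / [5, 7] / [8];  Q = [1, 2, 3, 4] / [5, 7] / [6]
  Insert 4 (step 8): P = [1, 2, 3, 4] / [5, 6] / [7] / [8];  Q = [1, 2, 3, 4] / [5, 7] / [6] / [8]
Final shape: (4, 2, 1, 1).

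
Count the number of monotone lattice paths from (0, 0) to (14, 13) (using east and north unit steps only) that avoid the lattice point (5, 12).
Number of paths = 19996420

Total paths from (0, 0) to (14, 13): C(27, 14) = 20058300. Paths through (5, 12): (paths (0, 0) → (5, 12)) × (paths (5, 12) → (14, 13)) = C(17, 5) · C(10, 9) = 6188 · 10 = 61880. Avoidance count = 20058300 − 61880 = 19996420.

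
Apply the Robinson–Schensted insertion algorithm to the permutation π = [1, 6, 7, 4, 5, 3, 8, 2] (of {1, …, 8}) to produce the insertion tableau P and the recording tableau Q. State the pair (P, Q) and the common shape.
P = [1, 2, 5, 8] / [3, 7] / [4] / [6];  Q = [1, 2, 3, 7] / [4, 5] / [6] / [8];  common shape = (4, 2, 1, 1)

Row-insert the values π_1, π_2, … into P one at a time, bumping the leftmost entry strictly greater than the inserted value down to the next row. The recording tableau Q records, in position (i, j), the step at which that cell was added to P.
  Insert 1 (step 1): P = [1];  Q = [1]
  Insert 6 (step 2): P = [1, 6];  Q = [1, 2]
  Insert 7 (step 3): P = [1, 6, 7];  Q = [1, 2, 3]
  Insert 4 (step 4): P = [1, 4, 7] / [6];  Q = [1, 2, 3] / [4]
  Insert 5 (step 5): P = [1, 4, 5] / [6, 7];  Q = [1, 2, 3] / [4, 5]
  Insert 3 (step 6): P = [1, 3, 5] / [4, 7] / [6];  Q = [1, 2, 3] / [4, 5] / [6]
  Insert 8 (step 7): P = [1, 3, 5, 8] / [4, 7] / [6];  Q = [1, 2, 3, 7] / [4, 5] / [6]
  Insert 2 (step 8): P = [1, 2, 5, 8] / [3, 7] / [4] / [6];  Q = [1, 2, 3, 7] / [4, 5] / [6] / [8]
Final shape: (4, 2, 1, 1).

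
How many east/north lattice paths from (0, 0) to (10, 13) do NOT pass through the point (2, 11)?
Number of paths = 1140556

Total paths from (0, 0) to (10, 13): C(23, 10) = 1144066. Paths through (2, 11): (paths (0, 0) → (2, 11)) × (paths (2, 11) → (10, 13)) = C(13, 2) · C(10, 8) = 78 · 45 = 3510. Avoidance count = 1144066 − 3510 = 1140556.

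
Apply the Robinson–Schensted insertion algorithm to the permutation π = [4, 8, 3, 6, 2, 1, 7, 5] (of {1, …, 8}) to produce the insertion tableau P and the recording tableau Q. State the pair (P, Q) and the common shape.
P = [1, 5, 7] / [2, 6] / [3, 8] / [4];  Q = [1, 2, 7] / [3, 4] / [5, 8] / [6];  common shape = (3, 2, 2, 1)

Row-insert the values π_1, π_2, … into P one at a time, bumping the leftmost entry strictly greater than the inserted value down to the next row. The recording tableau Q records, in position (i, j), the step at which that cell was added to P.
  Insert 4 (step 1): P = [4];  Q = [1]
  Insert 8 (step 2): P = [4, 8];  Q = [1, 2]
  Insert 3 (step 3): P = [3, 8] / [4];  Q = [1, 2] / [3]
  Insert 6 (step 4): P = [3, 6] / [4, 8];  Q = [1, 2] / [3, 4]
  Insert 2 (step 5): P = [2, 6] / [3, 8] / [4];  Q = [1, 2] / [3, 4] / [5]
  Insert 1 (step 6): P = [1, 6] / [2, 8] / [3] / [4];  Q = [1, 2] / [3, 4] / [5] / [6]
  Insert 7 (step 7): P = [1, 6, 7] / [2, 8] / [3] / [4];  Q = [1, 2, 7] / [3, 4] / [5] / [6]
  Insert 5 (step 8): P = [1, 5, 7] / [2, 6] / [3, 8] / [4];  Q = [1, 2, 7] / [3, 4] / [5, 8] / [6]
Final shape: (3, 2, 2, 1).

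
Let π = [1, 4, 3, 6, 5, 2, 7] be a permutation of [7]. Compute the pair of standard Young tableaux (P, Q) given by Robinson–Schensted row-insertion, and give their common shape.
P = [1, 2, 5, 7] / [3, 6] / [4];  Q = [1, 2, 4, 7] / [3, 5] / [6];  common shape = (4, 2, 1)

Row-insert the values π_1, π_2, … into P one at a time, bumping the leftmost entry strictly greater than the inserted value down to the next row. The recording tableau Q records, in position (i, j), the step at which that cell was added to P.
  Insert 1 (step 1): P = [1];  Q = [1]
  Insert 4 (step 2): P = [1, 4];  Q = [1, 2]
  Insert 3 (step 3): P = [1, 3] / [4];  Q = [1, 2] / [3]
  Insert 6 (step 4): P = [1, 3, 6] / [4];  Q = [1, 2, 4] / [3]
  Insert 5 (step 5): P = [1, 3, 5] / [4, 6];  Q = [1, 2, 4] / [3, 5]
  Insert 2 (step 6): P = [1, 2, 5] / [3, 6] / [4];  Q = [1, 2, 4] / [3, 5] / [6]
  Insert 7 (step 7): P = [1, 2, 5, 7] / [3, 6] / [4];  Q = [1, 2, 4, 7] / [3, 5] / [6]
Final shape: (4, 2, 1).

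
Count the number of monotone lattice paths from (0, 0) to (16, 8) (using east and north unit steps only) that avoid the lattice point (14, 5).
Number of paths = 619191

Total paths from (0, 0) to (16, 8): C(24, 16) = 735471. Paths through (14, 5): (paths (0, 0) → (14, 5)) × (paths (14, 5) → (16, 8)) = C(19, 14) · C(5, 2) = 11628 · 10 = 116280. Avoidance count = 735471 − 116280 = 619191.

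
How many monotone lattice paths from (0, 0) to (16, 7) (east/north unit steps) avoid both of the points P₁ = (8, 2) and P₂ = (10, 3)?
Number of paths = 155532

Inclusion–exclusion. Total paths: C(23, 16) = 245157. Through P₁: C(10, 8)·C(13, 8) = 57915. Through P₂: C(13, 10)·C(10, 6) = 60060. Since P₁ is strictly southwest of P₂, a monotone path through both must visit P₁ then P₂; paths through both = C(10, 8)·C(3, 2)·C(10, 6) = 28350. Avoid both = 245157 − 57915 − 60060 + 28350 = 155532.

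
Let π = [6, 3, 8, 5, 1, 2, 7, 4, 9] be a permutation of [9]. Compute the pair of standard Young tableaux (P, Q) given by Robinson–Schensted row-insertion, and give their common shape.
P = [1, 2, 4, 9] / [3, 5, 7] / [6, 8];  Q = [1, 3, 7, 9] / [2, 4, 8] / [5, 6];  common shape = (4, 3, 2)

Row-insert the values π_1, π_2, … into P one at a time, bumping the leftmost entry strictly greater than the inserted value down to the next row. The recording tableau Q records, in position (i, j), the step at which that cell was added to P.
  Insert 6 (step 1): P = [6];  Q = [1]
  Insert 3 (step 2): P = [3] / [6];  Q = [1] / [2]
  Insert 8 (step 3): P = [3, 8] / [6];  Q = [1, 3] / [2]
  Insert 5 (step 4): P = [3, 5] / [6, 8];  Q = [1, 3] / [2, 4]
  Insert 1 (step 5): P = [1, 5] / [3, 8] / [6];  Q = [1, 3] / [2, 4] / [5]
  Insert 2 (step 6): P = [1, 2] / [3, 5] / [6, 8];  Q = [1, 3] / [2, 4] / [5, 6]
  Insert 7 (step 7): P = [1, 2, 7] / [3, 5] / [6, 8];  Q = [1, 3, 7] / [2, 4] / [5, 6]
  Insert 4 (step 8): P = [1, 2, 4] / [3, 5, 7] / [6, 8];  Q = [1, 3, 7] / [2, 4, 8] / [5, 6]
  Insert 9 (step 9): P = [1, 2, 4, 9] / [3, 5, 7] / [6, 8];  Q = [1, 3, 7, 9] / [2, 4, 8] / [5, 6]
Final shape: (4, 3, 2).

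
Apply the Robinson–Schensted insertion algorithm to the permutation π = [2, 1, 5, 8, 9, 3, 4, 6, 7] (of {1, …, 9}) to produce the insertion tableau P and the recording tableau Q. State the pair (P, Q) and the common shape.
P = [1, 3, 4, 6, 7] / [2, 5, 8, 9];  Q = [1, 3, 4, 5, 9] / [2, 6, 7, 8];  common shape = (5, 4)

Row-insert the values π_1, π_2, … into P one at a time, bumping the leftmost entry strictly greater than the inserted value down to the next row. The recording tableau Q records, in position (i, j), the step at which that cell was added to P.
  Insert 2 (step 1): P = [2];  Q = [1]
  Insert 1 (step 2): P = [1] / [2];  Q = [1] / [2]
  Insert 5 (step 3): P = [1, 5] / [2];  Q = [1, 3] / [2]
  Insert 8 (step 4): P = [1, 5, 8] / [2];  Q = [1, 3, 4] / [2]
  Insert 9 (step 5): P = [1, 5, 8, 9] / [2];  Q = [1, 3, 4, 5] / [2]
  Insert 3 (step 6): P = [1, 3, 8, 9] / [2, 5];  Q = [1, 3, 4, 5] / [2, 6]
  Insert 4 (step 7): P = [1, 3, 4, 9] / [2, 5, 8];  Q = [1, 3, 4, 5] / [2, 6, 7]
  Insert 6 (step 8): P = [1, 3, 4, 6] / [2, 5, 8, 9];  Q = [1, 3, 4, 5] / [2, 6, 7, 8]
  Insert 7 (step 9): P = [1, 3, 4, 6, 7] / [2, 5, 8, 9];  Q = [1, 3, 4, 5, 9] / [2, 6, 7, 8]
Final shape: (5, 4).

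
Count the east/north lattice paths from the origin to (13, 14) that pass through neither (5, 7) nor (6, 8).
Number of paths = 12526776

Inclusion–exclusion. Total paths: C(27, 13) = 20058300. Through P₁: C(12, 5)·C(15, 8) = 5096520. Through P₂: C(14, 6)·C(13, 7) = 5153148. Since P₁ is strictly southwest of P₂, a monotone path through both must visit P₁ then P₂; paths through both = C(12, 5)·C(2, 1)·C(13, 7) = 2718144. Avoid both = 20058300 − 5096520 − 5153148 + 2718144 = 12526776.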